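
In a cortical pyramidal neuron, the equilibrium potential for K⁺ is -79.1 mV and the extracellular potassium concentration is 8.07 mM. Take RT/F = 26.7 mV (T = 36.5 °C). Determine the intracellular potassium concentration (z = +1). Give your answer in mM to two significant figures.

160 mM

Nernst: E = (26.7/1) · ln([out]/[in]), so ln([out]/[in]) = -79.1 × 1 / 26.7 = -2.9625.
[out]/[in] = e^(-2.9625) = 0.05169.
[in] = 8.07 / 0.05169 = 156.1 mM.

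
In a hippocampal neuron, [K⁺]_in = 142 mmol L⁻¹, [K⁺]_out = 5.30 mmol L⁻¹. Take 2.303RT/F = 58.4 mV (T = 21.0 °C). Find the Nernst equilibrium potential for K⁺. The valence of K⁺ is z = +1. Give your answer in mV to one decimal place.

-83.4 mV

E = (58.4/z) · log₁₀([K⁺]_out/[K⁺]_in) with z = +1.
= (58.4/1) · log₁₀(5.30/142) = 58.40 · log₁₀(0.03732)
= 58.40 · (-1.4280) = -83.40 mV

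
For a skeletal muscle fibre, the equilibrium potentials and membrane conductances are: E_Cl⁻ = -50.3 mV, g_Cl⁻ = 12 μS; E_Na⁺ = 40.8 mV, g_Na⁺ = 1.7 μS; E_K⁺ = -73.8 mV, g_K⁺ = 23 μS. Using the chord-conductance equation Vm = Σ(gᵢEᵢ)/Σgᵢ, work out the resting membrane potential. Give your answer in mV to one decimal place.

Σ gᵢEᵢ = 12·(-50.3) + 1.7·(40.8) + 23·(-73.8) = -2231.64
Σ gᵢ = 12 + 1.7 + 23 = 36.7
Vm = -2231.64 / 36.7 = -60.81 mV

-60.8 mV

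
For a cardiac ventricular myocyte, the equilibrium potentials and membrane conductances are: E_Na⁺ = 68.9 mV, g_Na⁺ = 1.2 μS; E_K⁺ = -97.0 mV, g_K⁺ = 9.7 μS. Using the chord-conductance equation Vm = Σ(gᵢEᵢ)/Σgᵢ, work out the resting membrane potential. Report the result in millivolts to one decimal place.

-78.7 mV

Σ gᵢEᵢ = 1.2·(68.9) + 9.7·(-97.0) = -858.22
Σ gᵢ = 1.2 + 9.7 = 10.9
Vm = -858.22 / 10.9 = -78.74 mV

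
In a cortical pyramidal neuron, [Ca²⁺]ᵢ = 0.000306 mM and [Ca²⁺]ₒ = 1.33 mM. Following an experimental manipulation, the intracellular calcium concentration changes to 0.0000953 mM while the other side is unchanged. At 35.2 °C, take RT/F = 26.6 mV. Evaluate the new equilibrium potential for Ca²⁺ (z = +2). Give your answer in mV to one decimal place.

126.9 mV

After the shift: [Ca²⁺]_out = 1.33, [Ca²⁺]_in = 0.0000953 mM.
E_new = (26.6/2)·ln(1.33/0.0000953) = 13.30 · (9.5437) = 126.93 mV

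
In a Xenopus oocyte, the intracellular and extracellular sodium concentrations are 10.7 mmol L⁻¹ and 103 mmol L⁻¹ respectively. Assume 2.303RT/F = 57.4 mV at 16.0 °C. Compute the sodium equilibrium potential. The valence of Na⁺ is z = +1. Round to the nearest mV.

56 mV

E = (57.4/z) · log₁₀([Na⁺]_out/[Na⁺]_in) with z = +1.
= (57.4/1) · log₁₀(103/10.7) = 57.40 · log₁₀(9.626)
= 57.40 · (0.9835) = 56.45 mV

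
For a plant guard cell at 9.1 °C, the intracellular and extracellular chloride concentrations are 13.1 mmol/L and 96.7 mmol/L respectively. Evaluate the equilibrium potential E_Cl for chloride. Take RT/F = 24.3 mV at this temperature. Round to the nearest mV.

-49 mV

E = (24.3/z) · ln([Cl⁻]_out/[Cl⁻]_in) with z = -1.
For an anion, dividing by z = -1 reverses the sign.
= (24.3/-1) · ln(96.7/13.1) = -24.30 · ln(7.382)
= -24.30 · (1.9990) = -48.58 mV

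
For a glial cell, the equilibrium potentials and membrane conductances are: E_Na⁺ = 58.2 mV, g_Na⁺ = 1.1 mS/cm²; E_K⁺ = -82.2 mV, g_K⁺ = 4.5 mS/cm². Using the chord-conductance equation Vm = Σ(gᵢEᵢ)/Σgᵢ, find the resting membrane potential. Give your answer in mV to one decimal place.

Σ gᵢEᵢ = 1.1·(58.2) + 4.5·(-82.2) = -305.88
Σ gᵢ = 1.1 + 4.5 = 5.6
Vm = -305.88 / 5.6 = -54.62 mV

-54.6 mV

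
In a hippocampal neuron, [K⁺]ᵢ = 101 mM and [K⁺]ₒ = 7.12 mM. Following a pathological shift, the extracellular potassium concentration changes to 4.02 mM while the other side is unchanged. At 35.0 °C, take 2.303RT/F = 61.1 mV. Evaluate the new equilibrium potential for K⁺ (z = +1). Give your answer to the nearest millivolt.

-86 mV

After the shift: [K⁺]_out = 4.02, [K⁺]_in = 101 mM.
E_new = (61.1/1)·log₁₀(4.02/101) = 61.10 · (-1.4001) = -85.55 mV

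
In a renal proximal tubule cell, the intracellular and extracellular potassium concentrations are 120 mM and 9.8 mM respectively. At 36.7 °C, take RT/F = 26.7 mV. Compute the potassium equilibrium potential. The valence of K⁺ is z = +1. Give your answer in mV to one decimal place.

E = (26.7/z) · ln([K⁺]_out/[K⁺]_in) with z = +1.
= (26.7/1) · ln(9.8/120) = 26.70 · ln(0.08167)
= 26.70 · (-2.5051) = -66.89 mV

-66.9 mV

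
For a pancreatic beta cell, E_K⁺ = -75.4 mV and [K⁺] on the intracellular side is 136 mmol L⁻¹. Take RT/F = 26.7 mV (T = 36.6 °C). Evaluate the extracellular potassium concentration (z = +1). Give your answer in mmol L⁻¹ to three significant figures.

8.07 mmol L⁻¹

Nernst: E = (26.7/1) · ln([out]/[in]), so ln([out]/[in]) = -75.4 × 1 / 26.7 = -2.8240.
[out]/[in] = e^(-2.8240) = 0.05937.
[out] = 0.05937 × 136 = 8.074 mmol L⁻¹.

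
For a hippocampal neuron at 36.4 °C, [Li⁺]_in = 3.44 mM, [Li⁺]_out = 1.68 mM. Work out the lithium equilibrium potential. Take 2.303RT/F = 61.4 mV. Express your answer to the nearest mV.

E = (61.4/z) · log₁₀([Li⁺]_out/[Li⁺]_in) with z = +1.
= (61.4/1) · log₁₀(1.68/3.44) = 61.40 · log₁₀(0.4884)
= 61.40 · (-0.3112) = -19.11 mV

-19 mV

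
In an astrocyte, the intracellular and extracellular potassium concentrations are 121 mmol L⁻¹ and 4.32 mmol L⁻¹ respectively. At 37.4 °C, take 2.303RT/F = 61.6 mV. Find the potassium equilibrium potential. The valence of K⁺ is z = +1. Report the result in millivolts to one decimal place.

E = (61.6/z) · log₁₀([K⁺]_out/[K⁺]_in) with z = +1.
= (61.6/1) · log₁₀(4.32/121) = 61.60 · log₁₀(0.0357)
= 61.60 · (-1.4473) = -89.15 mV

-89.2 mV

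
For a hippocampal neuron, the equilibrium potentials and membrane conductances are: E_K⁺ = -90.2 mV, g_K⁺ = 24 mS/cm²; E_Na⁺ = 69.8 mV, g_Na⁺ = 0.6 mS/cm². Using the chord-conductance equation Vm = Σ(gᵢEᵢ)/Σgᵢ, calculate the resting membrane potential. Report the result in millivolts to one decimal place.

Σ gᵢEᵢ = 24·(-90.2) + 0.6·(69.8) = -2122.92
Σ gᵢ = 24 + 0.6 = 24.6
Vm = -2122.92 / 24.6 = -86.30 mV

-86.3 mV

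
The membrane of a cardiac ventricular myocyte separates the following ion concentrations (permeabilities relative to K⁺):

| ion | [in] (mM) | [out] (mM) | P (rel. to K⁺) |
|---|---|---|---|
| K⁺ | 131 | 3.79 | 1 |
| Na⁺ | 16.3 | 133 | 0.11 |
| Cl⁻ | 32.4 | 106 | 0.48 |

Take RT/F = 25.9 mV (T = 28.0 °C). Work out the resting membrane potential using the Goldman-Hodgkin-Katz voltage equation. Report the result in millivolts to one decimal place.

-43.7 mV

Vm = 25.9 · ln[(Σ P·[cation]ₒ + Σ P·[anion]ᵢ) / (Σ P·[cation]ᵢ + Σ P·[anion]ₒ)]
Numerator = 1×3.79 + 0.11×133 + 0.48×32.4 = 33.97
Denominator = 1×131 + 0.11×16.3 + 0.48×106 = 183.7
Vm = 25.9 · ln(0.18496) = 25.9 × (-1.6876) = -43.71 mV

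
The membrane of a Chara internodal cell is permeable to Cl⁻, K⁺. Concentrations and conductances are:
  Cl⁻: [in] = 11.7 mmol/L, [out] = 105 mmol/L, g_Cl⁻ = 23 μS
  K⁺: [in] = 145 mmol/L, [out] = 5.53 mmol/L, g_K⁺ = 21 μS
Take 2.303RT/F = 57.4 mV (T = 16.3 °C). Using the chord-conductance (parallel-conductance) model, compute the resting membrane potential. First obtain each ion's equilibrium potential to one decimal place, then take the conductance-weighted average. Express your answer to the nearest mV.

-67 mV

E_Cl⁻ = (57.4/-1)·log₁₀(105/11.7) = -54.7 mV
E_K⁺ = (57.4/1)·log₁₀(5.53/145) = -81.4 mV
Vm = (Σ gᵢEᵢ)/(Σ gᵢ) = (23·-54.7 + 21·-81.4) / (23 + 21)
= -2967.50 / 44 = -67.44 mV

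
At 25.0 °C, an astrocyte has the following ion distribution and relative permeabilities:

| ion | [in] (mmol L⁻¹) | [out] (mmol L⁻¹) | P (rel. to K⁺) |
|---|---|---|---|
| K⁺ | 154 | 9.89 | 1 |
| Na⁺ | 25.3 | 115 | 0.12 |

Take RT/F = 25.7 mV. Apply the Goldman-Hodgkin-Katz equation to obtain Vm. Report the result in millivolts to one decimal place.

-48.6 mV

Vm = 25.7 · ln[(Σ P·[cation]ₒ + Σ P·[anion]ᵢ) / (Σ P·[cation]ᵢ + Σ P·[anion]ₒ)]
Numerator = 1×9.89 + 0.12×115 = 23.69
Denominator = 1×154 + 0.12×25.3 = 157
Vm = 25.7 · ln(0.15086) = 25.7 × (-1.8914) = -48.61 mV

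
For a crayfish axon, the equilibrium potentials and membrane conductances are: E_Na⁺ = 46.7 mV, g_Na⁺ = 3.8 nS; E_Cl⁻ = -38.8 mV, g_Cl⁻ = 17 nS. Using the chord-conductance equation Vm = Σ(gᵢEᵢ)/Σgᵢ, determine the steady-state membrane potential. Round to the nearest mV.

-23 mV

Σ gᵢEᵢ = 3.8·(46.7) + 17·(-38.8) = -482.14
Σ gᵢ = 3.8 + 17 = 20.8
Vm = -482.14 / 20.8 = -23.18 mV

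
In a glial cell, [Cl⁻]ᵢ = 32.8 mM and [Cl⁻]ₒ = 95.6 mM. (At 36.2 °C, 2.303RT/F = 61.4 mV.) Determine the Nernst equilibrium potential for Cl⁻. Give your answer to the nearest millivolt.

-29 mV

E = (61.4/z) · log₁₀([Cl⁻]_out/[Cl⁻]_in) with z = -1.
For an anion, dividing by z = -1 reverses the sign.
= (61.4/-1) · log₁₀(95.6/32.8) = -61.40 · log₁₀(2.915)
= -61.40 · (0.4646) = -28.53 mV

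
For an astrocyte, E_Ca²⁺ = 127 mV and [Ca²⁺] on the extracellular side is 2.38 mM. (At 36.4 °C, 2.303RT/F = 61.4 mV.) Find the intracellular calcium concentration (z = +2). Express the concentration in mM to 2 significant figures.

0.00017 mM

Nernst: E = (61.4/2) · log₁₀([out]/[in]), so log₁₀([out]/[in]) = 127.0 × 2 / 61.4 = 4.1368.
[out]/[in] = 10^(4.1368) = 1.37e+04.
[in] = 2.38 / 1.37e+04 = 0.0001737 mM.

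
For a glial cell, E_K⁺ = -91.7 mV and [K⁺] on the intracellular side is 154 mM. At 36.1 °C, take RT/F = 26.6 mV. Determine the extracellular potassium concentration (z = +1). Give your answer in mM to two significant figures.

Nernst: E = (26.6/1) · ln([out]/[in]), so ln([out]/[in]) = -91.7 × 1 / 26.6 = -3.4474.
[out]/[in] = e^(-3.4474) = 0.03183.
[out] = 0.03183 × 154 = 4.902 mM.

4.9 mM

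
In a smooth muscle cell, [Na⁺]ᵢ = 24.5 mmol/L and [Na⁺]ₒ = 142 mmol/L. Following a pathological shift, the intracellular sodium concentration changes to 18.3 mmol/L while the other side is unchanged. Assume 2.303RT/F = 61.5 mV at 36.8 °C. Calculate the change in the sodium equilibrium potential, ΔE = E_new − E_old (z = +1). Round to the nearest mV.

8 mV

E_old = (61.5/1)·log₁₀(142/24.5) = 46.93 mV
E_new = (61.5/1)·log₁₀(142/18.3) = 54.72 mV
ΔE = 54.72 − (46.93) = 7.79 mV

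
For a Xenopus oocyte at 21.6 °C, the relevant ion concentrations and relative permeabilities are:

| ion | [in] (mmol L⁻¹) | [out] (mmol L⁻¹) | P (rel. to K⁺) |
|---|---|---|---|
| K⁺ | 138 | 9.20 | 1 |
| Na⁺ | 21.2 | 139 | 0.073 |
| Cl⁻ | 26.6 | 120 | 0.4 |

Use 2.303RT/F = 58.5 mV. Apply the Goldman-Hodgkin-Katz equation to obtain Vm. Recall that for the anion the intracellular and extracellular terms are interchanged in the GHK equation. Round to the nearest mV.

-47 mV

Vm = 58.5 · log₁₀[(Σ P·[cation]ₒ + Σ P·[anion]ᵢ) / (Σ P·[cation]ᵢ + Σ P·[anion]ₒ)]
Numerator = 1×9.20 + 0.073×139 + 0.4×26.6 = 29.99
Denominator = 1×138 + 0.073×21.2 + 0.4×120 = 187.5
Vm = 58.5 · log₁₀(0.15989) = 58.5 × (-0.7962) = -46.58 mV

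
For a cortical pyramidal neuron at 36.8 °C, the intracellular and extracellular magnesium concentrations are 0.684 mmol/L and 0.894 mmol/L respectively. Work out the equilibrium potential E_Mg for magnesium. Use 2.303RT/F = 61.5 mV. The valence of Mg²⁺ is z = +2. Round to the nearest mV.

4 mV

E = (61.5/z) · log₁₀([Mg²⁺]_out/[Mg²⁺]_in) with z = +2.
= (61.5/2) · log₁₀(0.894/0.684) = 30.75 · log₁₀(1.307)
= 30.75 · (0.1163) = 3.58 mV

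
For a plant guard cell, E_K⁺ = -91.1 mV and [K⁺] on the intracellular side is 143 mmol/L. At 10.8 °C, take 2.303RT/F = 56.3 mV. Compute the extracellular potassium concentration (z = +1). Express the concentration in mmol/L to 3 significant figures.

Nernst: E = (56.3/1) · log₁₀([out]/[in]), so log₁₀([out]/[in]) = -91.1 × 1 / 56.3 = -1.6181.
[out]/[in] = 10^(-1.6181) = 0.02409.
[out] = 0.02409 × 143 = 3.445 mmol/L.

3.45 mmol/L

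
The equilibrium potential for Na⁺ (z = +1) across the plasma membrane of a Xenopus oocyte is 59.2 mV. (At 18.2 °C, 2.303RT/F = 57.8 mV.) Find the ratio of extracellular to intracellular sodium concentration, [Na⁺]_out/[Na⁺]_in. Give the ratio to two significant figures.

11

log₁₀([out]/[in]) = E·z/(57.8) = 59.2 × 1 / 57.8 = 1.0242
[out]/[in] = 10^(1.0242) = 10.57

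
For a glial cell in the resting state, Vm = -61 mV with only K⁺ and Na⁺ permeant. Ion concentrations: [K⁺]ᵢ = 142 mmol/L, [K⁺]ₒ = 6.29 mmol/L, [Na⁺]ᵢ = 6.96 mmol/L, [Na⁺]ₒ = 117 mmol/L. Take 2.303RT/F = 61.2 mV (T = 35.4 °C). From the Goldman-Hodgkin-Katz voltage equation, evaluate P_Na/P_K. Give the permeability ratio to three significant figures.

0.0689

Let α = P_Na/P_K. GHK: Vm = 61.2·log₁₀[(Kₒ + α·Naₒ)/(Kᵢ + α·Naᵢ)].
10^(Vm/61.2) = 10^(-61.0/61.2) = 0.10076
So 0.10076·(Kᵢ + α·Naᵢ) = Kₒ + α·Naₒ → α = (0.10076·142.0 − 6.29) / (117.0 − 0.10076·6.96)
α = (14.31 − 6.29) / (117.0 − 0.7013) = 8.017/116.3 = 0.06894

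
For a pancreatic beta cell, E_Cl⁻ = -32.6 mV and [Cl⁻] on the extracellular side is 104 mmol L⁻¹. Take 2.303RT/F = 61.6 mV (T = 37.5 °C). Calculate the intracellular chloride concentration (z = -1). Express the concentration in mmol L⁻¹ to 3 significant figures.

Nernst: E = (61.6/-1) · log₁₀([out]/[in]), so log₁₀([out]/[in]) = -32.6 × -1 / 61.6 = 0.5292.
[out]/[in] = 10^(0.5292) = 3.382.
[in] = 104 / 3.382 = 30.75 mmol L⁻¹.

30.7 mmol L⁻¹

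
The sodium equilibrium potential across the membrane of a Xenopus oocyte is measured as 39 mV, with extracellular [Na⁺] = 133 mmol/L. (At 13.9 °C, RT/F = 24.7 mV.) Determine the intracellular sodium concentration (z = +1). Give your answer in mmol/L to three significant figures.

Nernst: E = (24.7/1) · ln([out]/[in]), so ln([out]/[in]) = 39.0 × 1 / 24.7 = 1.5789.
[out]/[in] = e^(1.5789) = 4.85.
[in] = 133 / 4.85 = 27.42 mmol/L.

27.4 mmol/L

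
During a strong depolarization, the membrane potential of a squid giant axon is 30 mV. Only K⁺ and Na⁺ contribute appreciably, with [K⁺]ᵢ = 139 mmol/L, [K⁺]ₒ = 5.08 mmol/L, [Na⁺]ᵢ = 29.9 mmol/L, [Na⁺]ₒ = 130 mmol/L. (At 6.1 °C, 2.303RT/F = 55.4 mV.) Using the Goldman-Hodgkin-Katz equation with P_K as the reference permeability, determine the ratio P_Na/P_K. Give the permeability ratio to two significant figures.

Let α = P_Na/P_K. GHK: Vm = 55.4·log₁₀[(Kₒ + α·Naₒ)/(Kᵢ + α·Naᵢ)].
10^(Vm/55.4) = 10^(30.0/55.4) = 3.4795
So 3.4795·(Kᵢ + α·Naᵢ) = Kₒ + α·Naₒ → α = (3.4795·139.0 − 5.08) / (130.0 − 3.4795·29.9)
α = (483.6 − 5.08) / (130.0 − 104) = 478.6/25.96 = 18.43

18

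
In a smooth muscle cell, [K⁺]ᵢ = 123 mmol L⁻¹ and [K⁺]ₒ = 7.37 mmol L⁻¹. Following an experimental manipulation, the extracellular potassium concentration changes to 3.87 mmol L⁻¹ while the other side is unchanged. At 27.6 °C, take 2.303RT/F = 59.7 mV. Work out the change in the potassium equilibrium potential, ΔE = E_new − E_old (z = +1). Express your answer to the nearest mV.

-17 mV

E_old = (59.7/1)·log₁₀(7.37/123) = -72.98 mV
E_new = (59.7/1)·log₁₀(3.87/123) = -89.68 mV
ΔE = -89.68 − (-72.98) = -16.70 mV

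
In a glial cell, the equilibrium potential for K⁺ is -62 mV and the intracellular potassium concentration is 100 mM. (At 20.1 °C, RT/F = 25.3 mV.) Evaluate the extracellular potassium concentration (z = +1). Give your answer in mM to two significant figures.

8.6 mM

Nernst: E = (25.3/1) · ln([out]/[in]), so ln([out]/[in]) = -62.0 × 1 / 25.3 = -2.4506.
[out]/[in] = e^(-2.4506) = 0.08624.
[out] = 0.08624 × 100 = 8.624 mM.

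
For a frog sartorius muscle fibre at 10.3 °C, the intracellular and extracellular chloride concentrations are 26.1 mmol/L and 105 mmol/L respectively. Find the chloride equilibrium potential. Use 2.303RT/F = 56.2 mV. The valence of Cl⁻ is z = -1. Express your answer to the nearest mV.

-34 mV

E = (56.2/z) · log₁₀([Cl⁻]_out/[Cl⁻]_in) with z = -1.
For an anion, dividing by z = -1 reverses the sign.
= (56.2/-1) · log₁₀(105/26.1) = -56.20 · log₁₀(4.023)
= -56.20 · (0.6045) = -33.98 mV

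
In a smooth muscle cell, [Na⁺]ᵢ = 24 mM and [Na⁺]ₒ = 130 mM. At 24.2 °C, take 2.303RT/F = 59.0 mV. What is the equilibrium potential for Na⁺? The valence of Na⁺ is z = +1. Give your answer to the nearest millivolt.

E = (59.0/z) · log₁₀([Na⁺]_out/[Na⁺]_in) with z = +1.
= (59.0/1) · log₁₀(130/24) = 59.00 · log₁₀(5.417)
= 59.00 · (0.7337) = 43.29 mV

43 mV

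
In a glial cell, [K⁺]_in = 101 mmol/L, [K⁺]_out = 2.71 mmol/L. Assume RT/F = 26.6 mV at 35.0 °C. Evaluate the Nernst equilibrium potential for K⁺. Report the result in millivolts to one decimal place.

E = (26.6/z) · ln([K⁺]_out/[K⁺]_in) with z = +1.
= (26.6/1) · ln(2.71/101) = 26.60 · ln(0.02683)
= 26.60 · (-3.6182) = -96.24 mV

-96.2 mV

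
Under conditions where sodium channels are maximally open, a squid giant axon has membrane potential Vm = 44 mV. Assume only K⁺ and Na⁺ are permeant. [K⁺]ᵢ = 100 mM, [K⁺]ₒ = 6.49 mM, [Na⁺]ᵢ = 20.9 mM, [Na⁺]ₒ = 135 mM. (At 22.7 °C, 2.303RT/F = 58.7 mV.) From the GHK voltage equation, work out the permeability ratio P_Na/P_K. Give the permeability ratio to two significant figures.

Let α = P_Na/P_K. GHK: Vm = 58.7·log₁₀[(Kₒ + α·Naₒ)/(Kᵢ + α·Naᵢ)].
10^(Vm/58.7) = 10^(44.0/58.7) = 5.6179
So 5.6179·(Kᵢ + α·Naᵢ) = Kₒ + α·Naₒ → α = (5.6179·100.0 − 6.49) / (135.0 − 5.6179·20.9)
α = (561.8 − 6.49) / (135.0 − 117.4) = 555.3/17.59 = 31.58

32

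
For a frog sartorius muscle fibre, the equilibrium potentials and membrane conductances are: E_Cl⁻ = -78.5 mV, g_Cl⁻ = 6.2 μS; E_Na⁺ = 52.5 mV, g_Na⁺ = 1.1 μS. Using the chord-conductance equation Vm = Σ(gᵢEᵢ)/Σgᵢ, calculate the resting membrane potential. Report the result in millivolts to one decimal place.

-58.8 mV

Σ gᵢEᵢ = 6.2·(-78.5) + 1.1·(52.5) = -428.95
Σ gᵢ = 6.2 + 1.1 = 7.3
Vm = -428.95 / 7.3 = -58.76 mV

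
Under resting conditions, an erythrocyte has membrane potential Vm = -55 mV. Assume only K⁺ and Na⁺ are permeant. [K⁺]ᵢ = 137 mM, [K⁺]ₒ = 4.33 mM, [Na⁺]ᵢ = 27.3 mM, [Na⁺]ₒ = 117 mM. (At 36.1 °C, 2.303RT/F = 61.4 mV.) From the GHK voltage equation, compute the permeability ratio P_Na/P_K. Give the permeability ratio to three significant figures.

0.115

Let α = P_Na/P_K. GHK: Vm = 61.4·log₁₀[(Kₒ + α·Naₒ)/(Kᵢ + α·Naᵢ)].
10^(Vm/61.4) = 10^(-55.0/61.4) = 0.12713
So 0.12713·(Kᵢ + α·Naᵢ) = Kₒ + α·Naₒ → α = (0.12713·137.0 − 4.33) / (117.0 − 0.12713·27.3)
α = (17.42 − 4.33) / (117.0 − 3.471) = 13.09/113.5 = 0.1153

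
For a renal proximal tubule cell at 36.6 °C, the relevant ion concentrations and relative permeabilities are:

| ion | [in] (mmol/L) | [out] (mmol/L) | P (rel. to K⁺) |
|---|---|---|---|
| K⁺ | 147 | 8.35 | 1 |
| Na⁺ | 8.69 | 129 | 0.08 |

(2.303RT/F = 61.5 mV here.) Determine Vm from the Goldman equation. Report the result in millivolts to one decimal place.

Vm = 61.5 · log₁₀[(Σ P·[cation]ₒ + Σ P·[anion]ᵢ) / (Σ P·[cation]ᵢ + Σ P·[anion]ₒ)]
Numerator = 1×8.35 + 0.08×129 = 18.67
Denominator = 1×147 + 0.08×8.69 = 147.7
Vm = 61.5 · log₁₀(0.12641) = 61.5 × (-0.8982) = -55.24 mV

-55.2 mV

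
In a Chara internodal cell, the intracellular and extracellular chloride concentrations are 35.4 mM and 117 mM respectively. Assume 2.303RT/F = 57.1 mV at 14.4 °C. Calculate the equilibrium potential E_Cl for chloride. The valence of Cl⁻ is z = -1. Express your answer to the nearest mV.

E = (57.1/z) · log₁₀([Cl⁻]_out/[Cl⁻]_in) with z = -1.
For an anion, dividing by z = -1 reverses the sign.
= (57.1/-1) · log₁₀(117/35.4) = -57.10 · log₁₀(3.305)
= -57.10 · (0.5192) = -29.65 mV

-30 mV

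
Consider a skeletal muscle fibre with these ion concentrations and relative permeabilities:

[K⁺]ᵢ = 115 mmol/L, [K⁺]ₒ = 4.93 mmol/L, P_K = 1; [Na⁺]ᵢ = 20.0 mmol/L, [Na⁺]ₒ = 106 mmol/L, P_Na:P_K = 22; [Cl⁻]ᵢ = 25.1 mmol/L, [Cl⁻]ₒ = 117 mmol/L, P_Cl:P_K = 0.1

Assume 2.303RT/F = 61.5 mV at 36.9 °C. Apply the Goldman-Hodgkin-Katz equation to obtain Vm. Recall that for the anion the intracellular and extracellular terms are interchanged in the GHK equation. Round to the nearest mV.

38 mV

Vm = 61.5 · log₁₀[(Σ P·[cation]ₒ + Σ P·[anion]ᵢ) / (Σ P·[cation]ᵢ + Σ P·[anion]ₒ)]
Numerator = 1×4.93 + 22×106 + 0.1×25.1 = 2339
Denominator = 1×115 + 22×20.0 + 0.1×117 = 566.7
Vm = 61.5 · log₁₀(4.1282) = 61.5 × (0.6158) = 37.87 mV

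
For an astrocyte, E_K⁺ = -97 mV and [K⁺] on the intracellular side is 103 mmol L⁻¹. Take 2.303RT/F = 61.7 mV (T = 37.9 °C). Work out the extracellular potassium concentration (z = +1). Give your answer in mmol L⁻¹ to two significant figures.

Nernst: E = (61.7/1) · log₁₀([out]/[in]), so log₁₀([out]/[in]) = -97.0 × 1 / 61.7 = -1.5721.
[out]/[in] = 10^(-1.5721) = 0.02678.
[out] = 0.02678 × 103 = 2.759 mmol L⁻¹.

2.8 mmol L⁻¹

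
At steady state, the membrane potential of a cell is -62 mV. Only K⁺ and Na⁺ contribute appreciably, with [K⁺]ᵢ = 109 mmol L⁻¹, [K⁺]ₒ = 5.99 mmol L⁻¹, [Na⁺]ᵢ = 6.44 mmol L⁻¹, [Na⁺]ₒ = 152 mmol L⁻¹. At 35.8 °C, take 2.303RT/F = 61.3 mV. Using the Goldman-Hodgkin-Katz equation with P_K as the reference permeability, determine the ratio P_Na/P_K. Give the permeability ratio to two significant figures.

Let α = P_Na/P_K. GHK: Vm = 61.3·log₁₀[(Kₒ + α·Naₒ)/(Kᵢ + α·Naᵢ)].
10^(Vm/61.3) = 10^(-62.0/61.3) = 0.097405
So 0.097405·(Kᵢ + α·Naᵢ) = Kₒ + α·Naₒ → α = (0.097405·109.0 − 5.99) / (152.0 − 0.097405·6.44)
α = (10.62 − 5.99) / (152.0 − 0.6273) = 4.627/151.4 = 0.03057

0.031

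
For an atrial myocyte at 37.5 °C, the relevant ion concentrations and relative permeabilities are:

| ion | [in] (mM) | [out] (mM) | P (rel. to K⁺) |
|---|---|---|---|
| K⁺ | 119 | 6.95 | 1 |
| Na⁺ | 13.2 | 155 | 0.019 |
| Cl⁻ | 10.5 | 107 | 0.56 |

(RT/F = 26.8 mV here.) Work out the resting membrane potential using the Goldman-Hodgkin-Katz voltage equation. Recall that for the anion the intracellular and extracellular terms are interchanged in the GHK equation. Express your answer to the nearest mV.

Vm = 26.8 · ln[(Σ P·[cation]ₒ + Σ P·[anion]ᵢ) / (Σ P·[cation]ᵢ + Σ P·[anion]ₒ)]
Numerator = 1×6.95 + 0.019×155 + 0.56×10.5 = 15.78
Denominator = 1×119 + 0.019×13.2 + 0.56×107 = 179.2
Vm = 26.8 · ln(0.088044) = 26.8 × (-2.4299) = -65.12 mV

-65 mV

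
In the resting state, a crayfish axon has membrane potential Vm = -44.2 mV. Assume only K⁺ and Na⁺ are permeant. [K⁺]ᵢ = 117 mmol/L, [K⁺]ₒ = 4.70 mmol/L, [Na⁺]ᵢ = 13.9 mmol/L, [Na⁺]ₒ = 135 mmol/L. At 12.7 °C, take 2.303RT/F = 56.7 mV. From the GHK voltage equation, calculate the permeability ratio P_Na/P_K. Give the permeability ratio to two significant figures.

0.11

Let α = P_Na/P_K. GHK: Vm = 56.7·log₁₀[(Kₒ + α·Naₒ)/(Kᵢ + α·Naᵢ)].
10^(Vm/56.7) = 10^(-44.2/56.7) = 0.16613
So 0.16613·(Kᵢ + α·Naᵢ) = Kₒ + α·Naₒ → α = (0.16613·117.0 − 4.7) / (135.0 − 0.16613·13.9)
α = (19.44 − 4.7) / (135.0 − 2.309) = 14.74/132.7 = 0.1111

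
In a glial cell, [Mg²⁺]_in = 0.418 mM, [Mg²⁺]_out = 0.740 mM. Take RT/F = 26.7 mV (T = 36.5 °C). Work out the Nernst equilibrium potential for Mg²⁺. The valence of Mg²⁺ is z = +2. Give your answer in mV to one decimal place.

E = (26.7/z) · ln([Mg²⁺]_out/[Mg²⁺]_in) with z = +2.
= (26.7/2) · ln(0.740/0.418) = 13.35 · ln(1.77)
= 13.35 · (0.5712) = 7.63 mV

7.6 mV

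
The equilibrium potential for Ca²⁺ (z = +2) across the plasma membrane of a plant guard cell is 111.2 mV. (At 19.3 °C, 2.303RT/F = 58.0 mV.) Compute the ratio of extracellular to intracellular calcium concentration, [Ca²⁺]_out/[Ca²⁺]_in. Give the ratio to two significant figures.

log₁₀([out]/[in]) = E·z/(58.0) = 111.2 × 2 / 58.0 = 3.8345
[out]/[in] = 10^(3.8345) = 6831

6800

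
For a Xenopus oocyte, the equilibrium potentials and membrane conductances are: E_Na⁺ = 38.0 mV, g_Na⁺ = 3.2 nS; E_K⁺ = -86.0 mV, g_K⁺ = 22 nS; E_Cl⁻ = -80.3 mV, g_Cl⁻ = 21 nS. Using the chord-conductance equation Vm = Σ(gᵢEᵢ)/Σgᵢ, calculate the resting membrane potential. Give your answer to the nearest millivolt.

Σ gᵢEᵢ = 3.2·(38.0) + 22·(-86.0) + 21·(-80.3) = -3456.70
Σ gᵢ = 3.2 + 22 + 21 = 46.2
Vm = -3456.70 / 46.2 = -74.82 mV

-75 mV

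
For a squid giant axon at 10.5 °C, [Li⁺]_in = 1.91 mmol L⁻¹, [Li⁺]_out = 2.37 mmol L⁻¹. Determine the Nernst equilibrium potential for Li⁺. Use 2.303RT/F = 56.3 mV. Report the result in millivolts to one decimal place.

E = (56.3/z) · log₁₀([Li⁺]_out/[Li⁺]_in) with z = +1.
= (56.3/1) · log₁₀(2.37/1.91) = 56.30 · log₁₀(1.241)
= 56.30 · (0.0937) = 5.28 mV

5.3 mV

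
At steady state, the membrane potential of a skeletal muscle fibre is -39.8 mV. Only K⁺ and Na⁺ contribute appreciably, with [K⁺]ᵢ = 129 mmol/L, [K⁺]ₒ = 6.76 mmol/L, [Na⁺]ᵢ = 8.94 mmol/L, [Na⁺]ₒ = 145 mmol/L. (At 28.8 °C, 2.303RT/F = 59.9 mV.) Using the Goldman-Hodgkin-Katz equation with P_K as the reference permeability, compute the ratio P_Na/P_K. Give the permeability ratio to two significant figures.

0.15

Let α = P_Na/P_K. GHK: Vm = 59.9·log₁₀[(Kₒ + α·Naₒ)/(Kᵢ + α·Naᵢ)].
10^(Vm/59.9) = 10^(-39.8/59.9) = 0.21655
So 0.21655·(Kᵢ + α·Naᵢ) = Kₒ + α·Naₒ → α = (0.21655·129.0 − 6.76) / (145.0 − 0.21655·8.94)
α = (27.94 − 6.76) / (145.0 − 1.936) = 21.18/143.1 = 0.148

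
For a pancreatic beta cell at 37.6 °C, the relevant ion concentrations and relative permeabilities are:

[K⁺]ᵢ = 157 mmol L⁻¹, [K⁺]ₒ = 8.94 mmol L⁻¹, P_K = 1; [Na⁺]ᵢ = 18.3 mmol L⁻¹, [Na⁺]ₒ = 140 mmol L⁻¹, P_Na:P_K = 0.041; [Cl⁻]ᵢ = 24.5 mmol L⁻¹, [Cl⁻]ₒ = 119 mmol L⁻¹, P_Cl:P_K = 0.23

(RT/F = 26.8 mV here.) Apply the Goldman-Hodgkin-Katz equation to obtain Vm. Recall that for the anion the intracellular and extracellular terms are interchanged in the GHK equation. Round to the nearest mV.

-59 mV

Vm = 26.8 · ln[(Σ P·[cation]ₒ + Σ P·[anion]ᵢ) / (Σ P·[cation]ᵢ + Σ P·[anion]ₒ)]
Numerator = 1×8.94 + 0.041×140 + 0.23×24.5 = 20.32
Denominator = 1×157 + 0.041×18.3 + 0.23×119 = 185.1
Vm = 26.8 · ln(0.10974) = 26.8 × (-2.2096) = -59.22 mV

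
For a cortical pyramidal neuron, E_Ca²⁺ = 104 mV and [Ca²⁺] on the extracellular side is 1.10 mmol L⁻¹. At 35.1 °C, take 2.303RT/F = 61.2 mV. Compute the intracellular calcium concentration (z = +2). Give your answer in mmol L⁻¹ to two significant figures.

Nernst: E = (61.2/2) · log₁₀([out]/[in]), so log₁₀([out]/[in]) = 104.0 × 2 / 61.2 = 3.3987.
[out]/[in] = 10^(3.3987) = 2504.
[in] = 1.10 / 2504 = 0.0004392 mmol L⁻¹.

0.00044 mmol L⁻¹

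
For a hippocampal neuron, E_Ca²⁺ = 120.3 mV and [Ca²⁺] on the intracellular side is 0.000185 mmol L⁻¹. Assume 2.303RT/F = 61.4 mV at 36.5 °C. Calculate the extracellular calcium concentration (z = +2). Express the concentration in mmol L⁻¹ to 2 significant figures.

Nernst: E = (61.4/2) · log₁₀([out]/[in]), so log₁₀([out]/[in]) = 120.3 × 2 / 61.4 = 3.9186.
[out]/[in] = 10^(3.9186) = 8290.
[out] = 8290 × 0.000185 = 1.534 mmol L⁻¹.

1.5 mmol L⁻¹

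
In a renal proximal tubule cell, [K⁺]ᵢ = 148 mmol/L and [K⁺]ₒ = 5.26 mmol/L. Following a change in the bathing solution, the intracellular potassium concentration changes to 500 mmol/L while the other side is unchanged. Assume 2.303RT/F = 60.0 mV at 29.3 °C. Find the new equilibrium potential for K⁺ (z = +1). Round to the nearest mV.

After the shift: [K⁺]_out = 5.26, [K⁺]_in = 500 mmol/L.
E_new = (60.0/1)·log₁₀(5.26/500) = 60.00 · (-1.9780) = -118.68 mV

-119 mV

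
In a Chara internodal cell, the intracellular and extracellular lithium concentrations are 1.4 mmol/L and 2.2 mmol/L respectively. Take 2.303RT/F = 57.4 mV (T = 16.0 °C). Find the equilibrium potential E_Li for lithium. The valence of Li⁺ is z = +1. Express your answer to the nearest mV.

E = (57.4/z) · log₁₀([Li⁺]_out/[Li⁺]_in) with z = +1.
= (57.4/1) · log₁₀(2.2/1.4) = 57.40 · log₁₀(1.571)
= 57.40 · (0.1963) = 11.27 mV

11 mV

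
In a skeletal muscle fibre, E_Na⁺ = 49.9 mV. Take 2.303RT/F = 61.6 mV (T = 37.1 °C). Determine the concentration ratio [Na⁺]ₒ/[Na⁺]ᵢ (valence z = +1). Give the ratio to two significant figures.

6.5

log₁₀([out]/[in]) = E·z/(61.6) = 49.9 × 1 / 61.6 = 0.8101
[out]/[in] = 10^(0.8101) = 6.458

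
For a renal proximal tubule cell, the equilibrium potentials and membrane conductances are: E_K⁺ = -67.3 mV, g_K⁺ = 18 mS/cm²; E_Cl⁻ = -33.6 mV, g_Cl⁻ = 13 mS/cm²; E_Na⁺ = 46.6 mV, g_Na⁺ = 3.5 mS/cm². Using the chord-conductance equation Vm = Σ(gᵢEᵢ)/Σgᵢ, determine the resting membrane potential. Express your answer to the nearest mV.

Σ gᵢEᵢ = 18·(-67.3) + 13·(-33.6) + 3.5·(46.6) = -1485.10
Σ gᵢ = 18 + 13 + 3.5 = 34.5
Vm = -1485.10 / 34.5 = -43.05 mV

-43 mV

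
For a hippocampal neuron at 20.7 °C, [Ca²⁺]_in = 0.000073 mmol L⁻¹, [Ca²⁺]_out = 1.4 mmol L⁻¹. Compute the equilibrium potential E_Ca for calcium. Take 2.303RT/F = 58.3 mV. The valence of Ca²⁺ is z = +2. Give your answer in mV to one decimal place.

E = (58.3/z) · log₁₀([Ca²⁺]_out/[Ca²⁺]_in) with z = +2.
= (58.3/2) · log₁₀(1.4/0.000073) = 29.15 · log₁₀(1.918e+04)
= 29.15 · (4.2828) = 124.84 mV

124.8 mV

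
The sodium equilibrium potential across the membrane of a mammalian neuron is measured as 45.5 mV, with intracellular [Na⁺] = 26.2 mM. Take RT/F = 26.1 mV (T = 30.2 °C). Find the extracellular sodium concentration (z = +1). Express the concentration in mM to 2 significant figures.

150 mM

Nernst: E = (26.1/1) · ln([out]/[in]), so ln([out]/[in]) = 45.5 × 1 / 26.1 = 1.7433.
[out]/[in] = e^(1.7433) = 5.716.
[out] = 5.716 × 26.2 = 149.8 mM.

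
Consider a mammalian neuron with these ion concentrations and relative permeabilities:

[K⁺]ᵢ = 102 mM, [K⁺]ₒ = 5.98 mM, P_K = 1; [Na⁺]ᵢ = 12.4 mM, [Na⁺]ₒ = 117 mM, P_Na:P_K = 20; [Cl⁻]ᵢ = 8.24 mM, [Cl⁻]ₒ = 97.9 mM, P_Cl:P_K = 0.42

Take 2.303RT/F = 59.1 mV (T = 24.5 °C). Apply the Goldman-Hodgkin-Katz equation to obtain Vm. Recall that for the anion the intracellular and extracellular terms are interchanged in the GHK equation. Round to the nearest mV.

Vm = 59.1 · log₁₀[(Σ P·[cation]ₒ + Σ P·[anion]ᵢ) / (Σ P·[cation]ᵢ + Σ P·[anion]ₒ)]
Numerator = 1×5.98 + 20×117 + 0.42×8.24 = 2349
Denominator = 1×102 + 20×12.4 + 0.42×97.9 = 391.1
Vm = 59.1 · log₁₀(6.007) = 59.1 × (0.7787) = 46.02 mV

46 mV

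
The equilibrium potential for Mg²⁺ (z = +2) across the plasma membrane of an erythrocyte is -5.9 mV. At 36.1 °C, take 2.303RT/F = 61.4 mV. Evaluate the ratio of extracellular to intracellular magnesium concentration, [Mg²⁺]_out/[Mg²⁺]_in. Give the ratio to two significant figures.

log₁₀([out]/[in]) = E·z/(61.4) = -5.9 × 2 / 61.4 = -0.1922
[out]/[in] = 10^(-0.1922) = 0.6424

0.64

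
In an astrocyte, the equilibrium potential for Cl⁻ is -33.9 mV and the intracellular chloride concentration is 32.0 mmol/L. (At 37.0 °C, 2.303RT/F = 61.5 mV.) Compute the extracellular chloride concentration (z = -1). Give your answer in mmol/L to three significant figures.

114 mmol/L

Nernst: E = (61.5/-1) · log₁₀([out]/[in]), so log₁₀([out]/[in]) = -33.9 × -1 / 61.5 = 0.5512.
[out]/[in] = 10^(0.5512) = 3.558.
[out] = 3.558 × 32.0 = 113.9 mmol/L.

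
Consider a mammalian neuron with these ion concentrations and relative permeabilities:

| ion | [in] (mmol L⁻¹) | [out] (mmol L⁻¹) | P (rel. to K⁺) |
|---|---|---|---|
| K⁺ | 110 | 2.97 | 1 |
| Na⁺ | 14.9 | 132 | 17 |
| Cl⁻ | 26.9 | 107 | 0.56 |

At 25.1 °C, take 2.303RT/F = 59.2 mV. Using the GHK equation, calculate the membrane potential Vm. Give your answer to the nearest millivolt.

43 mV

Vm = 59.2 · log₁₀[(Σ P·[cation]ₒ + Σ P·[anion]ᵢ) / (Σ P·[cation]ᵢ + Σ P·[anion]ₒ)]
Numerator = 1×2.97 + 17×132 + 0.56×26.9 = 2262
Denominator = 1×110 + 17×14.9 + 0.56×107 = 423.2
Vm = 59.2 · log₁₀(5.3448) = 59.2 × (0.7279) = 43.09 mV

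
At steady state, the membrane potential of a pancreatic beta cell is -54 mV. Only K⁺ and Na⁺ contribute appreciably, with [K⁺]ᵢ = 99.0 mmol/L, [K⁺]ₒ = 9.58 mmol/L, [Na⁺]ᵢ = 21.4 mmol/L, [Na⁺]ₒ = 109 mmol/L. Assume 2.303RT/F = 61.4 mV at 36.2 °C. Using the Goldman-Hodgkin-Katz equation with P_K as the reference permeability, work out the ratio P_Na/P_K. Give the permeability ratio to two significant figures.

0.033

Let α = P_Na/P_K. GHK: Vm = 61.4·log₁₀[(Kₒ + α·Naₒ)/(Kᵢ + α·Naᵢ)].
10^(Vm/61.4) = 10^(-54.0/61.4) = 0.13198
So 0.13198·(Kᵢ + α·Naᵢ) = Kₒ + α·Naₒ → α = (0.13198·99.0 − 9.58) / (109.0 − 0.13198·21.4)
α = (13.07 − 9.58) / (109.0 − 2.824) = 3.486/106.2 = 0.03284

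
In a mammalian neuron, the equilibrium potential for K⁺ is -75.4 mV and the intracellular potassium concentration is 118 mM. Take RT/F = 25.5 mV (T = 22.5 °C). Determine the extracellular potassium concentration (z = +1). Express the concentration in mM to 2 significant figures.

6.1 mM

Nernst: E = (25.5/1) · ln([out]/[in]), so ln([out]/[in]) = -75.4 × 1 / 25.5 = -2.9569.
[out]/[in] = e^(-2.9569) = 0.05198.
[out] = 0.05198 × 118 = 6.134 mM.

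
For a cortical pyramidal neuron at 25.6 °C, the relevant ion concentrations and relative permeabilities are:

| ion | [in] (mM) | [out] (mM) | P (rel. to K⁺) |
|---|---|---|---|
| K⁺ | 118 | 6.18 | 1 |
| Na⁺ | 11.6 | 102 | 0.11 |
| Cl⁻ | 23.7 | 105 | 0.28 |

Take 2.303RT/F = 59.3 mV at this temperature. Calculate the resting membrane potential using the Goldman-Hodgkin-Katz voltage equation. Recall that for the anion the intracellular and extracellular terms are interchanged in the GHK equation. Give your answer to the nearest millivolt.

-47 mV

Vm = 59.3 · log₁₀[(Σ P·[cation]ₒ + Σ P·[anion]ᵢ) / (Σ P·[cation]ᵢ + Σ P·[anion]ₒ)]
Numerator = 1×6.18 + 0.11×102 + 0.28×23.7 = 24.04
Denominator = 1×118 + 0.11×11.6 + 0.28×105 = 148.7
Vm = 59.3 · log₁₀(0.16167) = 59.3 × (-0.7914) = -46.93 mV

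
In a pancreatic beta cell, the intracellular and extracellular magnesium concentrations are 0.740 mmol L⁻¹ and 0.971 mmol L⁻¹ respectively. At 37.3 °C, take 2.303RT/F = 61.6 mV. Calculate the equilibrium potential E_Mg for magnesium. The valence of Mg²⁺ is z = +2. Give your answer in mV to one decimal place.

E = (61.6/z) · log₁₀([Mg²⁺]_out/[Mg²⁺]_in) with z = +2.
= (61.6/2) · log₁₀(0.971/0.740) = 30.80 · log₁₀(1.312)
= 30.80 · (0.1180) = 3.63 mV

3.6 mV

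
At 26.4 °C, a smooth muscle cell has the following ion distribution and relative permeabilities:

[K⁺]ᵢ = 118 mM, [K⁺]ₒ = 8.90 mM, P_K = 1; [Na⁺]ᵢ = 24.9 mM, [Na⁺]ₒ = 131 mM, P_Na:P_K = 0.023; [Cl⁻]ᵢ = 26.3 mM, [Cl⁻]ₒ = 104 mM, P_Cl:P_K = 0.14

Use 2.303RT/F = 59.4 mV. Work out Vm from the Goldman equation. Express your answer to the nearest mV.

Vm = 59.4 · log₁₀[(Σ P·[cation]ₒ + Σ P·[anion]ᵢ) / (Σ P·[cation]ᵢ + Σ P·[anion]ₒ)]
Numerator = 1×8.90 + 0.023×131 + 0.14×26.3 = 15.6
Denominator = 1×118 + 0.023×24.9 + 0.14×104 = 133.1
Vm = 59.4 · log₁₀(0.11714) = 59.4 × (-0.9313) = -55.32 mV

-55 mV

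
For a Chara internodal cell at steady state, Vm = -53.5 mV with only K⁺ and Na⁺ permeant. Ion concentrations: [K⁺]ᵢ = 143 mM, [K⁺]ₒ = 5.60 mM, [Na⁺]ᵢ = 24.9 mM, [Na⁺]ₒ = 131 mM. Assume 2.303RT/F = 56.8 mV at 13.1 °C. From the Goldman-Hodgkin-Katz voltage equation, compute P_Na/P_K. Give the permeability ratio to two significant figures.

Let α = P_Na/P_K. GHK: Vm = 56.8·log₁₀[(Kₒ + α·Naₒ)/(Kᵢ + α·Naᵢ)].
10^(Vm/56.8) = 10^(-53.5/56.8) = 0.11431
So 0.11431·(Kᵢ + α·Naᵢ) = Kₒ + α·Naₒ → α = (0.11431·143.0 − 5.6) / (131.0 − 0.11431·24.9)
α = (16.35 − 5.6) / (131.0 − 2.846) = 10.75/128.2 = 0.08386

0.084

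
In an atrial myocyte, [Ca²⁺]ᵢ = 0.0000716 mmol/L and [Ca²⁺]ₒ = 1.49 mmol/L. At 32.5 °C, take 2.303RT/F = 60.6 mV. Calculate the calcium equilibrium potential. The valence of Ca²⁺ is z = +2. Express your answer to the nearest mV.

E = (60.6/z) · log₁₀([Ca²⁺]_out/[Ca²⁺]_in) with z = +2.
= (60.6/2) · log₁₀(1.49/0.0000716) = 30.30 · log₁₀(2.081e+04)
= 30.30 · (4.3183) = 130.84 mV

131 mV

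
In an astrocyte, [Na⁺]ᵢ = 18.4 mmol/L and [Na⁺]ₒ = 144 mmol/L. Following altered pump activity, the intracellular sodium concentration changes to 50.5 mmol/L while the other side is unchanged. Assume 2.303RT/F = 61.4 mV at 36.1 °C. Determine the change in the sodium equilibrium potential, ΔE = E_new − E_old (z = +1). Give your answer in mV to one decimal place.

-26.9 mV

E_old = (61.4/1)·log₁₀(144/18.4) = 54.86 mV
E_new = (61.4/1)·log₁₀(144/50.5) = 27.94 mV
ΔE = 27.94 − (54.86) = -26.92 mV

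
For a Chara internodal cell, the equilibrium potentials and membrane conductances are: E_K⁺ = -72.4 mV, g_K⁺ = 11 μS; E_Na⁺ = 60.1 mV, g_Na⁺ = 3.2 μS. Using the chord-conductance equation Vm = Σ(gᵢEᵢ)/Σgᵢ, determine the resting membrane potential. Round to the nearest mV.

-43 mV

Σ gᵢEᵢ = 11·(-72.4) + 3.2·(60.1) = -604.08
Σ gᵢ = 11 + 3.2 = 14.2
Vm = -604.08 / 14.2 = -42.54 mV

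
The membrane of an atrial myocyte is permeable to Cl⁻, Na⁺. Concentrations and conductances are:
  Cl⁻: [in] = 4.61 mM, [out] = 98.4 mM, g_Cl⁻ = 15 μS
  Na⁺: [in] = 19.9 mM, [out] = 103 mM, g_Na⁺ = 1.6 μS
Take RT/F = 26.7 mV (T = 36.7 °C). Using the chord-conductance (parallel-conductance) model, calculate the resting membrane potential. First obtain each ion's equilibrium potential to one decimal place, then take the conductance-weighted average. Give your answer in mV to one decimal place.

E_Cl⁻ = (26.7/-1)·ln(98.4/4.61) = -81.7 mV
E_Na⁺ = (26.7/1)·ln(103/19.9) = 43.9 mV
Vm = (Σ gᵢEᵢ)/(Σ gᵢ) = (15·-81.7 + 1.6·43.9) / (15 + 1.6)
= -1155.26 / 16.6 = -69.59 mV

-69.6 mV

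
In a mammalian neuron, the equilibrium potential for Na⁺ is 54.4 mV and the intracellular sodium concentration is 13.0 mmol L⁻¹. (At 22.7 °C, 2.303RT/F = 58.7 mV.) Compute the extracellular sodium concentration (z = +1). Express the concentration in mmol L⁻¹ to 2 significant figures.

Nernst: E = (58.7/1) · log₁₀([out]/[in]), so log₁₀([out]/[in]) = 54.4 × 1 / 58.7 = 0.9267.
[out]/[in] = 10^(0.9267) = 8.448.
[out] = 8.448 × 13.0 = 109.8 mmol L⁻¹.

110 mmol L⁻¹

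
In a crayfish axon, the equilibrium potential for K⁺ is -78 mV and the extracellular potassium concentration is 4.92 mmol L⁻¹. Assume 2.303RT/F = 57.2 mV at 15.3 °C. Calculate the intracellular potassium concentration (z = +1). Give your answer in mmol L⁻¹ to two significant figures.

110 mmol L⁻¹

Nernst: E = (57.2/1) · log₁₀([out]/[in]), so log₁₀([out]/[in]) = -78.0 × 1 / 57.2 = -1.3636.
[out]/[in] = 10^(-1.3636) = 0.04329.
[in] = 4.92 / 0.04329 = 113.7 mmol L⁻¹.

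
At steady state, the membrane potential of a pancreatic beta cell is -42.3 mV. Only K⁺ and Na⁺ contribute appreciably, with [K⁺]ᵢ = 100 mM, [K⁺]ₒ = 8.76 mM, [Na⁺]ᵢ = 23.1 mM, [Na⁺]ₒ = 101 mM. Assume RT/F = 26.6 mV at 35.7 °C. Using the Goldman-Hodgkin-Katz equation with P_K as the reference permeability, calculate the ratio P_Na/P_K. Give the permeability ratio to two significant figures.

0.12

Let α = P_Na/P_K. GHK: Vm = 26.6·ln[(Kₒ + α·Naₒ)/(Kᵢ + α·Naᵢ)].
e^(Vm/26.6) = e^(-42.3/26.6) = 0.20388
So 0.20388·(Kᵢ + α·Naᵢ) = Kₒ + α·Naₒ → α = (0.20388·100.0 − 8.76) / (101.0 − 0.20388·23.1)
α = (20.39 − 8.76) / (101.0 − 4.71) = 11.63/96.29 = 0.1208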